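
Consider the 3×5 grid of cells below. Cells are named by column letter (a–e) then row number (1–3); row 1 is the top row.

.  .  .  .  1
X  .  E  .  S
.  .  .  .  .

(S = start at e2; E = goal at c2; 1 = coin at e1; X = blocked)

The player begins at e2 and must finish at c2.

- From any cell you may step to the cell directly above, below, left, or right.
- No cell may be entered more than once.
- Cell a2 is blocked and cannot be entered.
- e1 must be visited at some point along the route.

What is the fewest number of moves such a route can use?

4

Any route passes through e1 somewhere between e2 and c2. Summing Manhattan distances along the two legs (e2 → e1 → c2) gives a lower bound of 1 + 3 = 4 moves.
A route of 4 moves achieves this: e2 → e1 → d1 → d2 → c2.
Since 4 matches the lower bound, it is optimal.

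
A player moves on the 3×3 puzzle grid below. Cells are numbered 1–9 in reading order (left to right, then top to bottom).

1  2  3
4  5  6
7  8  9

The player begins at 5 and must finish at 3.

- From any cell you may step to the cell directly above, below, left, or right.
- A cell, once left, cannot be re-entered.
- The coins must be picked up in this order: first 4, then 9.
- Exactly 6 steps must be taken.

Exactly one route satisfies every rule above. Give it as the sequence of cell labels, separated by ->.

The waypoints must appear in the order 4, 9, with no cell reused.
Route from 5: left 1 to 4, down 1 to 7, right 2 to 9, up 2 to 3 — 6 moves in all.
Check: order respected (4 at step 1, 9 at step 4); 6 moves as required.

5 -> 4 -> 7 -> 8 -> 9 -> 6 -> 3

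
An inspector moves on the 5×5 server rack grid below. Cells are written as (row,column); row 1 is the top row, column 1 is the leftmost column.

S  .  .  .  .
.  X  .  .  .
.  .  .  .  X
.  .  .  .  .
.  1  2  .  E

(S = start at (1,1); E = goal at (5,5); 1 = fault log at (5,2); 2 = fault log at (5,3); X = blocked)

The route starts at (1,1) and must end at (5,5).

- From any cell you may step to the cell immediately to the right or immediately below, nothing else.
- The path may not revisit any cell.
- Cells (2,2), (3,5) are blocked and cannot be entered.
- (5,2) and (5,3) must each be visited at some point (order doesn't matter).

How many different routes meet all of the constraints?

A right/down-only route from (1,1) to (5,5) makes exactly 4 down-moves and 4 right-moves in some order.
With no other constraints that would be C(8,4) = 70 routes.
A monotone route can only reach the required cells in the order (5,2), (5,3), so split there and multiply the segment counts (each segment already excludes blocked cells): (1,1)→(5,2): 3; (5,2)→(5,3): 1; (5,3)→(5,5): 1; product = 3.
That gives 3 routes.

3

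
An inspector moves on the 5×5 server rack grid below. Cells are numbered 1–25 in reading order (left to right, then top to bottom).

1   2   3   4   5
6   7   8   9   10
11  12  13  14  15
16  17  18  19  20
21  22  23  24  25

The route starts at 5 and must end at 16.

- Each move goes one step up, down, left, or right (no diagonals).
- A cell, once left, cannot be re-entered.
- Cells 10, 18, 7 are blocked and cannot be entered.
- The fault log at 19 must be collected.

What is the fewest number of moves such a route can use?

9

Any route passes through 19 somewhere between 5 and 16. Summing Manhattan distances along the two legs (5 → 19 → 16) gives a lower bound of 4 + 3 = 7 moves.
That bound ignores the blocked cells. Measuring each leg by the fewest moves that actually steer around them (5→19: 4; 19→16: 5) raises the lower bound to 9.
A route of 9 moves exists: 5 → 4 → 9 → 14 → 19 → 24 → 23 → 22 → 17 → 16.
Since 9 matches that lower bound, it is optimal.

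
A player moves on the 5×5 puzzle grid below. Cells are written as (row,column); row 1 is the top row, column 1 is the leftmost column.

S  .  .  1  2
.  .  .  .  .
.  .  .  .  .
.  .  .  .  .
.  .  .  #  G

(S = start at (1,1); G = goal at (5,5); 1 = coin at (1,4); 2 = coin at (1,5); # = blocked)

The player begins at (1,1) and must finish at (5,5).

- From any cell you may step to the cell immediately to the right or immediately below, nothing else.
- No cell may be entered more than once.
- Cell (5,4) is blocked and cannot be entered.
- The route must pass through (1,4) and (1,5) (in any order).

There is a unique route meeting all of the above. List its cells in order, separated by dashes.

(1,1) - (1,2) - (1,3) - (1,4) - (1,5) - (2,5) - (3,5) - (4,5) - (5,5)

Moves only go right or down, so the column and row indices never decrease.
Route from (1,1): right 4 to (1,5), down 4 to (5,5) — 8 moves in all.
Check: all required cells visited.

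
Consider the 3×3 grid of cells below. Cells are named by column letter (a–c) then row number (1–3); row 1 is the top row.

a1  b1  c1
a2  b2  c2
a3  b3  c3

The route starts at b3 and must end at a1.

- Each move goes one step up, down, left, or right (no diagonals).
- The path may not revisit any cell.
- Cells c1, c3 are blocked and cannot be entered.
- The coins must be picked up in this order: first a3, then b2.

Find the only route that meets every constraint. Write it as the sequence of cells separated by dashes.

The waypoints must appear in the order a3, b2, with no cell reused.
Route from b3: left 1 to a3, up 1 to a2, right 1 to b2, up 1 to b1, left 1 to a1 — 5 moves in all.
Check: order respected (a3 at step 1, b2 at step 3).

b3 - a3 - a2 - b2 - b1 - a1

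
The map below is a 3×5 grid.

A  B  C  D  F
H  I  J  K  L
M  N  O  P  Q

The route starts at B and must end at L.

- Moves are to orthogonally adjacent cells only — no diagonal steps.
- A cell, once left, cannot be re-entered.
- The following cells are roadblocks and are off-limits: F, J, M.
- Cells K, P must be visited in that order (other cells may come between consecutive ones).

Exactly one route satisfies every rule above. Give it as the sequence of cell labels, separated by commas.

B, C, D, K, P, Q, L

The waypoints must appear in the order K, P, with no cell reused.
Route from B: right 2 to D, down 2 to P, right 1 to Q, up 1 to L — 6 moves in all.
Check: order respected (K at step 3, P at step 4).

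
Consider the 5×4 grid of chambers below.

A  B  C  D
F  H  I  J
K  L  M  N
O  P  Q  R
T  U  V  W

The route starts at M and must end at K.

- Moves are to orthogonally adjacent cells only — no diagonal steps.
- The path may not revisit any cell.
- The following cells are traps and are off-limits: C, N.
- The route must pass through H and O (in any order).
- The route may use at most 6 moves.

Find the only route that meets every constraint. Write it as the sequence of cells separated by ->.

The budget equals the shortest possible length, so every move has to be on a shortest route through the required cells.
Route from M: up to I, left to H, 2× down (reaching P), left to O, up to K — 6 moves in all.
Check: all required cells visited; 6 ≤ 6 moves.

M -> I -> H -> L -> P -> O -> K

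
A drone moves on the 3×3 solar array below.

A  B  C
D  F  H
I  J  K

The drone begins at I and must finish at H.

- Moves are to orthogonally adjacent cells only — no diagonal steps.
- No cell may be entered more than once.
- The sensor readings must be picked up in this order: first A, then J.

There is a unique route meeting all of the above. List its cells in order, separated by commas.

I, D, A, B, F, J, K, H

The waypoints must appear in the order A, J, with no cell reused.
Route from I: 2× up (reaching A), right to B, 2× down (reaching J), right to K, up to H — 7 moves in all.
Check: order respected (A at step 2, J at step 5).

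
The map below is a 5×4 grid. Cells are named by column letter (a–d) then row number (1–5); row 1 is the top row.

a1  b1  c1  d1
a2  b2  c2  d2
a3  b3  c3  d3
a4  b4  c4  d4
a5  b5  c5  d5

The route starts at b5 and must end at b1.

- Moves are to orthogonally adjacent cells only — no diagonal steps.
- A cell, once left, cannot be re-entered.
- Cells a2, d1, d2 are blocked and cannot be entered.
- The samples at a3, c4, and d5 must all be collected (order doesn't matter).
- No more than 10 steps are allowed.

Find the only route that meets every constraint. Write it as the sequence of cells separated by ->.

Any route must reach a3, c4, and d5 and still end at b1 within 10 moves, so the order of the required stops is forced.
Route from b5: right 2 to d5, up 1 to d4, left 3 to a4, up 1 to a3, right 1 to b3, up 2 to b1 — 10 moves in all.
Check: all required cells visited; 10 ≤ 10 moves.

b5 -> c5 -> d5 -> d4 -> c4 -> b4 -> a4 -> a3 -> b3 -> b2 -> b1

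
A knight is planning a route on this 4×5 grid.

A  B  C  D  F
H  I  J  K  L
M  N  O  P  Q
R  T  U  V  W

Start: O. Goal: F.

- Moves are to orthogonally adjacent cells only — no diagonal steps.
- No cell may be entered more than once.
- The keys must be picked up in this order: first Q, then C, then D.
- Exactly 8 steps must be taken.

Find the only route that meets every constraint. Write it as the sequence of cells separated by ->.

O -> P -> Q -> L -> K -> J -> C -> D -> F

The waypoints must appear in the order Q, C, D, with no cell reused.
Route from O: right 2 to Q, up 1 to L, left 2 to J, up 1 to C, right 2 to F — 8 moves in all.
Check: order respected (Q at step 2, C at step 6, D at step 7); 8 moves as required.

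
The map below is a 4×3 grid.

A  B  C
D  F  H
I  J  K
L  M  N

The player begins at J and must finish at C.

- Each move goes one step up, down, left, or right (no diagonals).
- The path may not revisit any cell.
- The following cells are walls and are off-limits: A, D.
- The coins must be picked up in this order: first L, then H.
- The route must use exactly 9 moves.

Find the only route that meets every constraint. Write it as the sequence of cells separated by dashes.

The waypoints must appear in the order L, H, with no cell reused.
Route from J: left 1 to I, down 1 to L, right 2 to N, up 2 to H, left 1 to F, up 1 to B, right 1 to C — 9 moves in all.
Check: order respected (L at step 2, H at step 6); 9 moves as required.

J - I - L - M - N - K - H - F - B - C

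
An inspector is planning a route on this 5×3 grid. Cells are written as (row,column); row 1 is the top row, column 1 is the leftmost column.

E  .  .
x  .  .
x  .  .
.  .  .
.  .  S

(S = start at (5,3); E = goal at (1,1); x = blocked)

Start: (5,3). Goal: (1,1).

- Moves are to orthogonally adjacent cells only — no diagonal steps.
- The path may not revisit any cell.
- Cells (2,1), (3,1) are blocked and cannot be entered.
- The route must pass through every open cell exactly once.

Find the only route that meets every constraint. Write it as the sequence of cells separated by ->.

Need to visit all 13 open cells exactly once, starting at (5,3) and ending at (1,1).
Route from (5,3): 2× left (reaching (5,1)), up to (4,1), 2× right (reaching (4,3)), up to (3,3), left to (3,2), up to (2,2), right to (2,3), up to (1,3), 2× left (reaching (1,1)) — 12 moves in all.
Check: all 13 open cells covered.

(5,3) -> (5,2) -> (5,1) -> (4,1) -> (4,2) -> (4,3) -> (3,3) -> (3,2) -> (2,2) -> (2,3) -> (1,3) -> (1,2) -> (1,1)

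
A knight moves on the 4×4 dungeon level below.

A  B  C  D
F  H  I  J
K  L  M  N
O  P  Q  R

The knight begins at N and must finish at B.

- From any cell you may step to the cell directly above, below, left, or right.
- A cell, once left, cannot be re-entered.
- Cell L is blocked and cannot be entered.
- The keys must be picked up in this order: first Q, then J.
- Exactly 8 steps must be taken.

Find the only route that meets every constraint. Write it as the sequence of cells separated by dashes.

N - R - Q - M - I - J - D - C - B

The waypoints must appear in the order Q, J, with no cell reused.
Route from N: down 1 to R, left 1 to Q, up 2 to I, right 1 to J, up 1 to D, left 2 to B — 8 moves in all.
Check: order respected (Q at step 2, J at step 5); 8 moves as required.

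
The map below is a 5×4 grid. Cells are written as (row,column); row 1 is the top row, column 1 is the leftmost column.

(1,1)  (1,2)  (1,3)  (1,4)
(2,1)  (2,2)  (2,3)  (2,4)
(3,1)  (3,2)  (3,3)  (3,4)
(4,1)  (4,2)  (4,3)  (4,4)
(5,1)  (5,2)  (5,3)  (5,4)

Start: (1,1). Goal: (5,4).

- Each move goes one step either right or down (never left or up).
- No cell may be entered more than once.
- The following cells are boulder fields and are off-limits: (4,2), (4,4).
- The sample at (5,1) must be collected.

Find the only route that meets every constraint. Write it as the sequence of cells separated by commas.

(1,1), (2,1), (3,1), (4,1), (5,1), (5,2), (5,3), (5,4)

Moves only go right or down, so the column and row indices never decrease.
Route from (1,1): 4× down (reaching (5,1)), 3× right (reaching (5,4)) — 7 moves in all.
Check: all required cells visited.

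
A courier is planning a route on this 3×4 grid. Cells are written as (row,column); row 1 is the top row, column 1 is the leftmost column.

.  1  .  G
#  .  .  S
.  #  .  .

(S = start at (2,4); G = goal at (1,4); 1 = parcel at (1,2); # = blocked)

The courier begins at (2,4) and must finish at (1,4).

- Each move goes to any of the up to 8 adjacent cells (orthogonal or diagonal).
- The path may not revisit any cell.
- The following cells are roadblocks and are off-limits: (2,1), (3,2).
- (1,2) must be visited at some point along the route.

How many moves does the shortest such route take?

Any route passes through (1,2) somewhere between (2,4) and (1,4). Summing Chebyshev distances along the two legs ((2,4) → (1,2) → (1,4)) gives a lower bound of 2 + 2 = 4 moves.
A route of 4 moves achieves this: (2,4) → (1,3) → (1,2) → (2,3) → (1,4).
Since 4 matches the lower bound, it is optimal.

4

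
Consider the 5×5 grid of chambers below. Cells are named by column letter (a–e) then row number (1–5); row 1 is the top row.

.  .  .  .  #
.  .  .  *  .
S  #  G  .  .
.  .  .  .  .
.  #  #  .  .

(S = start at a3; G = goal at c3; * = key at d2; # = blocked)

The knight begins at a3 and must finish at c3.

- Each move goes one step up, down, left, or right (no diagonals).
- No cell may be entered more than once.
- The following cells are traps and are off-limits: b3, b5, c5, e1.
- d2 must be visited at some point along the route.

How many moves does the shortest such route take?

6

Any route passes through d2 somewhere between a3 and c3. Summing Manhattan distances along the two legs (a3 → d2 → c3) gives a lower bound of 4 + 2 = 6 moves.
A route of 6 moves achieves this: a3 → a2 → b2 → c2 → d2 → d3 → c3.
Since 6 matches the lower bound, it is optimal.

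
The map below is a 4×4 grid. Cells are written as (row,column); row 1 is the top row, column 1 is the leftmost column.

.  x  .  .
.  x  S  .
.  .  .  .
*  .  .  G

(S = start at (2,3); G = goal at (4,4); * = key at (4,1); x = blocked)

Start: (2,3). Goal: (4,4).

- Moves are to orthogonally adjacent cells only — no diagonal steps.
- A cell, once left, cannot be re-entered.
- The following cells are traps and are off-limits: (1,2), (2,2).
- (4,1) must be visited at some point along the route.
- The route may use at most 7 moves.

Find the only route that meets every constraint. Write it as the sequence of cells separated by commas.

The budget equals the shortest possible length, so every move has to be on a shortest route through the required cells.
Route from (2,3): down to (3,3), 2× left (reaching (3,1)), down to (4,1), 3× right (reaching (4,4)) — 7 moves in all.
Check: all required cells visited; 7 ≤ 7 moves.

(2,3), (3,3), (3,2), (3,1), (4,1), (4,2), (4,3), (4,4)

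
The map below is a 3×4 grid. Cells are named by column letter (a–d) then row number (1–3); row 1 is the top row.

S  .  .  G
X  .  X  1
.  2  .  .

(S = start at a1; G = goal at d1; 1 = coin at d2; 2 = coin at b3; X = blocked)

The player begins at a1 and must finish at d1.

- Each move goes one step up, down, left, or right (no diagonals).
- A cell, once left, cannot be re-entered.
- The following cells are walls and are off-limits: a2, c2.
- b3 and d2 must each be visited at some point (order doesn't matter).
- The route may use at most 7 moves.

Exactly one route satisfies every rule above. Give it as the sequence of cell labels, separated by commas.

a1, b1, b2, b3, c3, d3, d2, d1

Any route must reach b3 and d2 and still end at d1 within 7 moves, so the order of the required stops is forced.
Route from a1: right to b1, 2× down (reaching b3), 2× right (reaching d3), 2× up (reaching d1) — 7 moves in all.
Check: all required cells visited; 7 ≤ 7 moves.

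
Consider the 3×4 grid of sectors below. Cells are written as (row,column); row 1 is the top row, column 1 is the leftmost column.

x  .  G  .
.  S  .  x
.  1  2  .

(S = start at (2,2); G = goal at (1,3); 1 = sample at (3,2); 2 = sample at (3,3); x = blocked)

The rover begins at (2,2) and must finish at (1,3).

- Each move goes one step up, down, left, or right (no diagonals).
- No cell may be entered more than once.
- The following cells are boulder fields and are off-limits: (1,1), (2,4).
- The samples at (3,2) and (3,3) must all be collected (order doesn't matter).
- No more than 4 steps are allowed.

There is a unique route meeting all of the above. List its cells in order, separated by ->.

(2,2) -> (3,2) -> (3,3) -> (2,3) -> (1,3)

The 4-move cap with required stops at (3,2), (3,3) leaves no slack for detours.
Route from (2,2): down to (3,2), right to (3,3), 2× up (reaching (1,3)) — 4 moves in all.
Check: all required cells visited; 4 ≤ 4 moves.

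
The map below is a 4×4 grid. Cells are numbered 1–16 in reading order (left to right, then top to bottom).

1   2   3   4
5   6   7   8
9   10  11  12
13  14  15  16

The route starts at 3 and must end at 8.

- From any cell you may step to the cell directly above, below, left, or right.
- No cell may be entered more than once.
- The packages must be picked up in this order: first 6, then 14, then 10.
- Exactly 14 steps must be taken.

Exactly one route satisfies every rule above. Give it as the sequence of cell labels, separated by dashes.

3 - 7 - 6 - 2 - 1 - 5 - 9 - 13 - 14 - 10 - 11 - 15 - 16 - 12 - 8

The waypoints must appear in the order 6, 14, 10, with no cell reused.
Route from 3: down to 7, left to 6, up to 2, left to 1, 3× down (reaching 13), right to 14, up to 10, right to 11, down to 15, right to 16, 2× up (reaching 8) — 14 moves in all.
Check: order respected (6 at step 2, 14 at step 8, 10 at step 9); 14 moves as required.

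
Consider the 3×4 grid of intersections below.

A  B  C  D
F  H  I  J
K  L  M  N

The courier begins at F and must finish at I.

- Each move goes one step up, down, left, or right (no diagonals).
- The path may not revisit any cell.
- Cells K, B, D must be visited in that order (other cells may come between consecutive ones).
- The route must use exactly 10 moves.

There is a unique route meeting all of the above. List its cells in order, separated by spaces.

The waypoints must appear in the order K, B, D, with no cell reused.
Route from F: down to K, right to L, 2× up (reaching B), 2× right (reaching D), 2× down (reaching N), left to M, up to I — 10 moves in all.
Check: order respected (K at step 1, B at step 4, D at step 6); 10 moves as required.

F K L H B C D J N M I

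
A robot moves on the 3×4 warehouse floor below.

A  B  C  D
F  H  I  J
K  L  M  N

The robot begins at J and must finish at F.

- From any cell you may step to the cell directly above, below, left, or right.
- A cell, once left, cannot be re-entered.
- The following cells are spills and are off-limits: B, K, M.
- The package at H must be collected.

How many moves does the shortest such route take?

Any route passes through H somewhere between J and F. Summing Manhattan distances along the two legs (J → H → F) gives a lower bound of 2 + 1 = 3 moves.
A route of 3 moves achieves this: J → I → H → F.
Since 3 matches the lower bound, it is optimal.

3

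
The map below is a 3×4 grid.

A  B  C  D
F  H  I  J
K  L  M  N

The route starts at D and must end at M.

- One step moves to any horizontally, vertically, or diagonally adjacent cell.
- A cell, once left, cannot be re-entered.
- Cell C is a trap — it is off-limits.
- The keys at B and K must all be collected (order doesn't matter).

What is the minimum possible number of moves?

Any route passes through B and K in some order between D and M. Summing Chebyshev distances along each leg and taking the cheapest ordering (D → B → K → M) gives a lower bound of 2 + 2 + 2 = 6 moves.
A route of 6 moves achieves this: D → I → B → F → K → H → M.
Since 6 matches the lower bound, it is optimal.

6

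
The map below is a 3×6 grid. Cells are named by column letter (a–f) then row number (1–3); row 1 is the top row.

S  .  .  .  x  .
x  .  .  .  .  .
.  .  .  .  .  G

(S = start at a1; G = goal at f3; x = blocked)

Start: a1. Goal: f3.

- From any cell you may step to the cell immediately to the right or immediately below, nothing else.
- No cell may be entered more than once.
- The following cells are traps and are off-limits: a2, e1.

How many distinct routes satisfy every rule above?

12

A right/down-only route from a1 to f3 makes exactly 2 down-moves and 5 right-moves in some order.
With no other constraints that would be C(7,2) = 21 routes.
Subtract routes through each blocked cell (inclusion–exclusion for overlaps): − through e1: 3 − through a2: 6 → 12.
That gives 12 routes.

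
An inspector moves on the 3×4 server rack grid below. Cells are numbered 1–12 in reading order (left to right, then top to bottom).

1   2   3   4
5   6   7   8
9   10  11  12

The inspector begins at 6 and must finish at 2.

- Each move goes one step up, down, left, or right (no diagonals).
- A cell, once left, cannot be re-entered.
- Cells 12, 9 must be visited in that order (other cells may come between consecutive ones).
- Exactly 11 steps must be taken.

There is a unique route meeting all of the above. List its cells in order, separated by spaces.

The waypoints must appear in the order 12, 9, with no cell reused.
Route from 6: right to 7, up to 3, right to 4, 2× down (reaching 12), 3× left (reaching 9), 2× up (reaching 1), right to 2 — 11 moves in all.
Check: order respected (12 at step 5, 9 at step 8); 11 moves as required.

6 7 3 4 8 12 11 10 9 5 1 2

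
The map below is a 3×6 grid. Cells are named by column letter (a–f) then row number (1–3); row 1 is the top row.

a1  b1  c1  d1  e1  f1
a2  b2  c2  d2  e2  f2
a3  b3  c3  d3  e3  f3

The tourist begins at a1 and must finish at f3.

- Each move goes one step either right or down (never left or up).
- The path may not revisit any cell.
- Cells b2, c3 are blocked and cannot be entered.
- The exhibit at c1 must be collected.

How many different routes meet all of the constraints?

A right/down-only route from a1 to f3 makes exactly 2 down-moves and 5 right-moves in some order.
With no other constraints that would be C(7,2) = 21 routes.
Split at c1 and multiply the segment counts (each segment already excludes blocked cells): a1→c1: 1; c1→f3: 9; product = 9.
That gives 9 routes.

9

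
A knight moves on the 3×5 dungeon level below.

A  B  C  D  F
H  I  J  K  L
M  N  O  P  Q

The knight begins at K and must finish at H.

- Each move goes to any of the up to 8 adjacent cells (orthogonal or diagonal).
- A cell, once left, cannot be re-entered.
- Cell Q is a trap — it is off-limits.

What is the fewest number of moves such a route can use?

With diagonal moves allowed, the Chebyshev distance max(|Δrow|,|Δcol|) from K to H is 3, so at least 3 moves are needed.
A route of 3 moves achieves this: K → C → B → H.
Since 3 matches the lower bound, it is optimal.

3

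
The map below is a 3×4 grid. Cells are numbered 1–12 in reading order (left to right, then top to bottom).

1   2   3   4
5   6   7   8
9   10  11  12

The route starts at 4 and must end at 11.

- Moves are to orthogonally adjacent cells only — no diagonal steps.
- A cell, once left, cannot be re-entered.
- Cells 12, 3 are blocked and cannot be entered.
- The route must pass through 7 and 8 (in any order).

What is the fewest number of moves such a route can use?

3

Any route passes through 7 and 8 in some order between 4 and 11. Summing Manhattan distances along each leg and taking the cheapest ordering (4 → 8 → 7 → 11) gives a lower bound of 1 + 1 + 1 = 3 moves.
A route of 3 moves achieves this: 4 → 8 → 7 → 11.
Since 3 matches the lower bound, it is optimal.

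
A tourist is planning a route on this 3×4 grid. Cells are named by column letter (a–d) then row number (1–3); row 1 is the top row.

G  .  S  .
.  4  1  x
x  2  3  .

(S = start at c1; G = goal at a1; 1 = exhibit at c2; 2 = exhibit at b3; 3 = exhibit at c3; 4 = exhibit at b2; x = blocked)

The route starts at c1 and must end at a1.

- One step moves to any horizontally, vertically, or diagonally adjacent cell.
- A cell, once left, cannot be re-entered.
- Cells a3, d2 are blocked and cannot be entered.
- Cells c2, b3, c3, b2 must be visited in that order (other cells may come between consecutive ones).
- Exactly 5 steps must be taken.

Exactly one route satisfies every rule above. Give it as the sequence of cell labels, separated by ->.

The waypoints must appear in the order c2, b3, c3, b2, with no cell reused.
Route from c1: down to c2, down-left to b3, right to c3, 2× up-left (reaching a1) — 5 moves in all.
Check: order respected (1 at step 1, 2 at step 2, 3 at step 3, 4 at step 4); 5 moves as required.

c1 -> c2 -> b3 -> c3 -> b2 -> a1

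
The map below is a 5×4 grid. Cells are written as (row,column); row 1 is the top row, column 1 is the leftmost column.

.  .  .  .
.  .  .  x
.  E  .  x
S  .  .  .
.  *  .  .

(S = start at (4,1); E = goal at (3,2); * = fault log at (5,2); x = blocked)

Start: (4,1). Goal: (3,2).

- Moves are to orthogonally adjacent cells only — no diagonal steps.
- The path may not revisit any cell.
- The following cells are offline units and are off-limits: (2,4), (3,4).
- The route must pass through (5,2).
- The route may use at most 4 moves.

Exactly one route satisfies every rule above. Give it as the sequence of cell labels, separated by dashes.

The 4-move cap with required stops at (5,2) leaves no slack for detours.
Route from (4,1): down to (5,1), right to (5,2), 2× up (reaching (3,2)) — 4 moves in all.
Check: all required cells visited; 4 ≤ 4 moves.

(4,1) - (5,1) - (5,2) - (4,2) - (3,2)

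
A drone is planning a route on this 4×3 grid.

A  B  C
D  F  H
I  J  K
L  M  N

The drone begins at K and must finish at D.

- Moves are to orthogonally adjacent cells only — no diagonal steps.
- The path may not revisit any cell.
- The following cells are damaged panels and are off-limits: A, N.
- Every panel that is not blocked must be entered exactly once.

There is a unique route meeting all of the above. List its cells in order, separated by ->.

K -> H -> C -> B -> F -> J -> M -> L -> I -> D

Need to visit all 10 open cells exactly once, starting at K and ending at D.
Cell M has only two open neighbours (J and L), so the path must pass straight through it: one of those is the cell it's entered from and the other is where it exits.
Route from K: up 2 to C, left 1 to B, down 3 to M, left 1 to L, up 2 to D — 9 moves in all.
Check: all 10 open cells covered.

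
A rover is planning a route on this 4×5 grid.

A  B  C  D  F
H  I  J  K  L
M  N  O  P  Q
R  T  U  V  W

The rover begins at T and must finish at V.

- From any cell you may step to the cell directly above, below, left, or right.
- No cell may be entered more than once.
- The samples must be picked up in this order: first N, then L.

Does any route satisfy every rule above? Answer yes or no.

yes

One route that works: T → N → I → J → K → L → Q → W → V.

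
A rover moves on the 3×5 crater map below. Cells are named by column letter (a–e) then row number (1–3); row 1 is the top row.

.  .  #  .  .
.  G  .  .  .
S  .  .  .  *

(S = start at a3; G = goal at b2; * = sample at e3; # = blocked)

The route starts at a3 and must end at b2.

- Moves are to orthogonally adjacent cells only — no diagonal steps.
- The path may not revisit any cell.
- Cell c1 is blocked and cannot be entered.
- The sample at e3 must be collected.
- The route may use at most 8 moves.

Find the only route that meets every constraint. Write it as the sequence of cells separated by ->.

The 8-move cap with required stops at e3 leaves no slack for detours.
Route from a3: 4× right (reaching e3), up to e2, 3× left (reaching b2) — 8 moves in all.
Check: all required cells visited; 8 ≤ 8 moves.

a3 -> b3 -> c3 -> d3 -> e3 -> e2 -> d2 -> c2 -> b2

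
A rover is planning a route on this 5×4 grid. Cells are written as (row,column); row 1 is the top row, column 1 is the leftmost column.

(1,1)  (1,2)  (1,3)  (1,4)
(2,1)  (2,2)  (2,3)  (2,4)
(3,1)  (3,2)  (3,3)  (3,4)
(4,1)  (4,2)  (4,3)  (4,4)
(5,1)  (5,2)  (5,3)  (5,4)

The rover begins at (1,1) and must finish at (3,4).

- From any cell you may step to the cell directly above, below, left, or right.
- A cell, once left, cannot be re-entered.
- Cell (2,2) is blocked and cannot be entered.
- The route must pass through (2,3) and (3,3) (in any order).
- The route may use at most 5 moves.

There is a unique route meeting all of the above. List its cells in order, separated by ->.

Any route must reach (2,3) and (3,3) and still end at (3,4) within 5 moves, so the order of the required stops is forced.
Route from (1,1): 2× right (reaching (1,3)), 2× down (reaching (3,3)), right to (3,4) — 5 moves in all.
Check: all required cells visited; 5 ≤ 5 moves.

(1,1) -> (1,2) -> (1,3) -> (2,3) -> (3,3) -> (3,4)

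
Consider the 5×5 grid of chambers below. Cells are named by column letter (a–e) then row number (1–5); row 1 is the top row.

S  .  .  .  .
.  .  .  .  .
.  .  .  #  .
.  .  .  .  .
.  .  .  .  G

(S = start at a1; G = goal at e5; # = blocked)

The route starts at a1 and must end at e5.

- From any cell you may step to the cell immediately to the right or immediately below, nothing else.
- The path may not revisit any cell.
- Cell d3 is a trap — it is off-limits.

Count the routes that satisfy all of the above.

40

A right/down-only route from a1 to e5 makes exactly 4 down-moves and 4 right-moves in some order.
With no other constraints that would be C(8,4) = 70 routes.
Subtract routes through each blocked cell (inclusion–exclusion for overlaps): − through d3: 30 → 40.
That gives 40 routes.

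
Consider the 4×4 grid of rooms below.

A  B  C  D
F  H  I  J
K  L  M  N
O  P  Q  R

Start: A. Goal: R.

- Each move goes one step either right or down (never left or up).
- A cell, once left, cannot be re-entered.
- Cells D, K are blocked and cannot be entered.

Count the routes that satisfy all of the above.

A right/down-only route from A to R makes exactly 3 down-moves and 3 right-moves in some order.
With no other constraints that would be C(6,3) = 20 routes.
Subtract routes through each blocked cell (inclusion–exclusion for overlaps): − through D: 1 − through K: 4 → 15.
That gives 15 routes.

15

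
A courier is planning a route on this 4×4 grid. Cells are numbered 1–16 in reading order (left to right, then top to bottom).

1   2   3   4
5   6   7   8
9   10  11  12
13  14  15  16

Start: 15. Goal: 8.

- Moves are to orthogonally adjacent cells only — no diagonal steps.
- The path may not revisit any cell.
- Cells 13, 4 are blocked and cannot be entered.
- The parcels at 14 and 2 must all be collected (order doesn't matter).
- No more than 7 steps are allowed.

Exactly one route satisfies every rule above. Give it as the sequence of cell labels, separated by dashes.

15 - 14 - 10 - 6 - 2 - 3 - 7 - 8

The budget equals the shortest possible length, so every move has to be on a shortest route through the required cells.
Route from 15: left 1 to 14, up 3 to 2, right 1 to 3, down 1 to 7, right 1 to 8 — 7 moves in all.
Check: all required cells visited; 7 ≤ 7 moves.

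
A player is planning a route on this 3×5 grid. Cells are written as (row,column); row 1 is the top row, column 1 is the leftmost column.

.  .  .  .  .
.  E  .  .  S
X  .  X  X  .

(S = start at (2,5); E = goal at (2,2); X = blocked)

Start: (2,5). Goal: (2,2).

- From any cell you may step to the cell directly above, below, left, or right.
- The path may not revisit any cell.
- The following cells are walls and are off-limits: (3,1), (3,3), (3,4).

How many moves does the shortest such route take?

3

The Manhattan distance from (2,5) to (2,2) is |2−2| + |5−2| = 3, so at least 3 moves are needed.
A route of 3 moves achieves this: (2,5) → (2,4) → (2,3) → (2,2).
Since 3 matches the lower bound, it is optimal.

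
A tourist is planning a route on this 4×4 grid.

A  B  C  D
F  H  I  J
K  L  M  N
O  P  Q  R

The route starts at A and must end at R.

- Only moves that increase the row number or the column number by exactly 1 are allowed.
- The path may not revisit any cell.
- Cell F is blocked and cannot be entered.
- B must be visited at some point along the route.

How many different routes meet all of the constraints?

A right/down-only route from A to R makes exactly 3 down-moves and 3 right-moves in some order.
With no other constraints that would be C(6,3) = 20 routes.
Split at B and multiply the segment counts (each segment already excludes blocked cells): A→B: 1; B→R: 10; product = 10.
That gives 10 routes.

10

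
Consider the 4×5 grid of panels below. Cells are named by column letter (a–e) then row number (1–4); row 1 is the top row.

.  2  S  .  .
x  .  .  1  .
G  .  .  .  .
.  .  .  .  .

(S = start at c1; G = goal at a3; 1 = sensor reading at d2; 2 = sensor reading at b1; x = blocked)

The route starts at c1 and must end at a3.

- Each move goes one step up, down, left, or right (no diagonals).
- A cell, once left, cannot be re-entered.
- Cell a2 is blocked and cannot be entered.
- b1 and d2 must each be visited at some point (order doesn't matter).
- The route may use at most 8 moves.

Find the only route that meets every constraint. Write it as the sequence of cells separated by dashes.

Any route must reach b1 and d2 and still end at a3 within 8 moves, so the order of the required stops is forced.
Route from c1: left to b1, down to b2, 2× right (reaching d2), down to d3, 3× left (reaching a3) — 8 moves in all.
Check: all required cells visited; 8 ≤ 8 moves.

c1 - b1 - b2 - c2 - d2 - d3 - c3 - b3 - a3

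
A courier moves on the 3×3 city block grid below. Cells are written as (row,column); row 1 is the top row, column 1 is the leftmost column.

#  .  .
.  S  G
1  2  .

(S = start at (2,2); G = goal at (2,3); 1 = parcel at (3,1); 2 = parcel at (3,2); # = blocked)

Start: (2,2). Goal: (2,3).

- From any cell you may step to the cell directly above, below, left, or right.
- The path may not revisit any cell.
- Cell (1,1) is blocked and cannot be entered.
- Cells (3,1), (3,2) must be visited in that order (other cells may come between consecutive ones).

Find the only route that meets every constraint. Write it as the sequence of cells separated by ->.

The waypoints must appear in the order (3,1), (3,2), with no cell reused.
Route from (2,2): left to (2,1), down to (3,1), 2× right (reaching (3,3)), up to (2,3) — 5 moves in all.
Check: order respected (1 at step 2, 2 at step 3).

(2,2) -> (2,1) -> (3,1) -> (3,2) -> (3,3) -> (2,3)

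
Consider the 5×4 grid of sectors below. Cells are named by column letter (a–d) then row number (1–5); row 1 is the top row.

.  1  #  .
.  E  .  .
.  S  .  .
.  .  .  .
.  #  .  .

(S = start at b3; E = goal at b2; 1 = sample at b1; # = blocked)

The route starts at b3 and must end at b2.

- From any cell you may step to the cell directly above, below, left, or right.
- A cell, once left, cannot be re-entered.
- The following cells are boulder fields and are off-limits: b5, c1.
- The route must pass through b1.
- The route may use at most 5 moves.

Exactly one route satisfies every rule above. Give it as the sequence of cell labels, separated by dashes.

b3 - a3 - a2 - a1 - b1 - b2

The budget equals the shortest possible length, so every move has to be on a shortest route through the required cells.
Route from b3: left 1 to a3, up 2 to a1, right 1 to b1, down 1 to b2 — 5 moves in all.
Check: all required cells visited; 5 ≤ 5 moves.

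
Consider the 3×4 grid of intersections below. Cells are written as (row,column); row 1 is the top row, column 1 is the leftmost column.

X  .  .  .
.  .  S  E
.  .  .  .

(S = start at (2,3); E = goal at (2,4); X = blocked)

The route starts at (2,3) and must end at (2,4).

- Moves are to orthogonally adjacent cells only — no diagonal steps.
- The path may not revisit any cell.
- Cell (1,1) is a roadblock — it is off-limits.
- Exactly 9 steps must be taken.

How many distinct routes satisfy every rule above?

2

Need simple routes of exactly 9 moves from (2,3) to (2,4) (Manhattan distance 1, so 4 moves are spent on a detour and 4 undoing it).
Enumerating: (2,3) (1,3) (1,2) (2,2) (2,1) (3,1) (3,2) (3,3) (3,4) (2,4) | (2,3) (3,3) (3,2) (3,1) (2,1) (2,2) (1,2) (1,3) (1,4) (2,4).
That gives 2 routes.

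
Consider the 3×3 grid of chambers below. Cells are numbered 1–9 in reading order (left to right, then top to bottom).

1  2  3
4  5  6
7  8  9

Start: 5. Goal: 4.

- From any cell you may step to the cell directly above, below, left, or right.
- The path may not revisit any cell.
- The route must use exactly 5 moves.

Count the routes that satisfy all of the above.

Need simple routes of exactly 5 moves from 5 to 4 (Manhattan distance 1, so 2 moves are spent on a detour and 2 undoing it).
Enumerating: 5 6 3 2 1 4 | 5 6 9 8 7 4.
That gives 2 routes.

2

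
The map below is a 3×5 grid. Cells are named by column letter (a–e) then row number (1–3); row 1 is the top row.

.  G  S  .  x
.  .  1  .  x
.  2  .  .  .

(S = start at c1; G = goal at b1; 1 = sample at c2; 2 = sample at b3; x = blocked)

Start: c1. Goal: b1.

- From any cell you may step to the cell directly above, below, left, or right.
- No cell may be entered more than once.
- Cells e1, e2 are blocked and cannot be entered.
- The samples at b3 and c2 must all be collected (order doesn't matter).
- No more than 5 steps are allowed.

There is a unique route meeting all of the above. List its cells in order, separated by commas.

The 5-move cap with required stops at b3, c2 leaves no slack for detours.
Route from c1: 2× down (reaching c3), left to b3, 2× up (reaching b1) — 5 moves in all.
Check: all required cells visited; 5 ≤ 5 moves.

c1, c2, c3, b3, b2, b1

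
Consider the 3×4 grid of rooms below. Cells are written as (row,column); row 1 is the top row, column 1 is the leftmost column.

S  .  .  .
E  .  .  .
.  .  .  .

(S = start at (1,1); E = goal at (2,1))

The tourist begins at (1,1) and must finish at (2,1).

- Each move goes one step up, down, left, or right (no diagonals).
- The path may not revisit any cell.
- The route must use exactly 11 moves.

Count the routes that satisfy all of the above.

2

Need simple routes of exactly 11 moves from (1,1) to (2,1) (Manhattan distance 1, so 5 moves are spent on a detour and 5 undoing it).
Enumerating: (1,1) (1,2) (2,2) (2,3) (1,3) (1,4) (2,4) (3,4) (3,3) (3,2) (3,1) (2,1) | (1,1) (1,2) (1,3) (1,4) (2,4) (3,4) (3,3) (2,3) (2,2) (3,2) (3,1) (2,1).
That gives 2 routes.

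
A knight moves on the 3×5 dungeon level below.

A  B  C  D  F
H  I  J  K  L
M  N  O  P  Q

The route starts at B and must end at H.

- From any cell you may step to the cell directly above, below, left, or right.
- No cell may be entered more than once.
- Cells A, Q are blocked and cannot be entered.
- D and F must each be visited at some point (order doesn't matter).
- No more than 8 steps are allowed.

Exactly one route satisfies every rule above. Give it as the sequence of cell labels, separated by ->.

Any route must reach D and F and still end at H within 8 moves, so the order of the required stops is forced.
Route from B: 3× right (reaching F), down to L, 4× left (reaching H) — 8 moves in all.
Check: all required cells visited; 8 ≤ 8 moves.

B -> C -> D -> F -> L -> K -> J -> I -> H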